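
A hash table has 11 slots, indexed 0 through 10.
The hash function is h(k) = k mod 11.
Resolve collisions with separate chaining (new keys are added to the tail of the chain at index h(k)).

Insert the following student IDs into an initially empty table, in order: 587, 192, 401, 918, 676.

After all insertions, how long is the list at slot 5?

Insert 587: h=4, bucket 4 empty -> new chain.
Insert 192: h=5, bucket 5 empty -> new chain.
Insert 401: h=5, bucket 5 nonempty -> append to chain.
Insert 918: h=5, bucket 5 nonempty -> append to chain.
Insert 676: h=5, bucket 5 nonempty -> append to chain.
Final buckets:
0: ∅
1: ∅
2: ∅
3: ∅
4: 587
5: 192 -> 401 -> 918 -> 676
6: ∅
7: ∅
8: ∅
9: ∅
10: ∅

4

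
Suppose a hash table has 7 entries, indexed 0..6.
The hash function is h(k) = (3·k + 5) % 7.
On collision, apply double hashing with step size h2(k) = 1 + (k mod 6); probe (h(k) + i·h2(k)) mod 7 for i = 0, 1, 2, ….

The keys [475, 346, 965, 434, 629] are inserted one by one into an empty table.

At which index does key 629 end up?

Insert 475: h=2, slot 2 empty => index 2.
Insert 346: h=0, slot 0 empty => index 0.
Insert 965: h=2, h2=6, slot 2 occupied => index 1.
Insert 434: h=5, slot 5 empty => index 5.
Insert 629: h=2, h2=6, slots 2,1,0 occupied => index 6.
Table: [346, 965, 475, ∅, ∅, 434, 629]

6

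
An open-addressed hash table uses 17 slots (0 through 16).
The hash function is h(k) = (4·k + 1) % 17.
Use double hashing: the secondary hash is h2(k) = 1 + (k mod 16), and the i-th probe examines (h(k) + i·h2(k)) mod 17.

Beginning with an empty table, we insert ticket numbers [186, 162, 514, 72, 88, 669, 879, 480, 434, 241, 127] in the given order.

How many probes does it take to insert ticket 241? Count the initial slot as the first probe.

Insert 186: h=14, slot 14 empty → index 14.
Insert 162: h=3, slot 3 empty → index 3.
Insert 514: h=0, slot 0 empty → index 0.
Insert 72: h=0, h2=9, slot 0 occupied → index 9.
Insert 88: h=13, slot 13 empty → index 13.
Insert 669: h=8, slot 8 empty → index 8.
Insert 879: h=15, slot 15 empty → index 15.
Insert 480: h=0, h2=1, slot 0 occupied → index 1.
Insert 434: h=3, h2=3, slot 3 occupied → index 6.
Insert 241: h=13, h2=2, slots 13,15,0 occupied → index 2.
Insert 127: h=16, slot 16 empty → index 16.
Table: [514, 480, 241, 162, —, —, 434, —, 669, 72, —, —, —, 88, 186, 879, 127]

4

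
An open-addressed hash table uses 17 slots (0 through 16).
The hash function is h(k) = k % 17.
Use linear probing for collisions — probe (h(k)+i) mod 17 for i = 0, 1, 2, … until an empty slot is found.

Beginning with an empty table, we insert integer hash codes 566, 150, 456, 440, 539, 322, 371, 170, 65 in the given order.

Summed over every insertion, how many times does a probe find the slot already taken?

Insert 566: h=5, slot 5 empty => index 5.
Insert 150: h=14, slot 14 empty => index 14.
Insert 456: h=14, slot 14 occupied => index 15.
Insert 440: h=15, slot 15 occupied => index 16.
Insert 539: h=12, slot 12 empty => index 12.
Insert 322: h=16, slot 16 occupied => index 0.
Insert 371: h=14, slots 14,15,16,0 occupied => index 1.
Insert 170: h=0, slots 0,1 occupied => index 2.
Insert 65: h=14, slots 14,15,16,0,1,2 occupied => index 3.
Table: [322, 371, 170, 65, ., 566, ., ., ., ., ., ., 539, ., 150, 456, 440]

15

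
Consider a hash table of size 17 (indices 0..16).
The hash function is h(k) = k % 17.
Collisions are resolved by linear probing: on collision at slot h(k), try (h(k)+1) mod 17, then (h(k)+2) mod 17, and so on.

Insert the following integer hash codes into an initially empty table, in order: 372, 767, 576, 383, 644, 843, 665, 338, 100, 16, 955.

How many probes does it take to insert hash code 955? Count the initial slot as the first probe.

Insert 372: h=15, slot 15 empty -> index 15.
Insert 767: h=2, slot 2 empty -> index 2.
Insert 576: h=15, slot 15 occupied -> index 16.
Insert 383: h=9, slot 9 empty -> index 9.
Insert 644: h=15, slots 15,16 occupied -> index 0.
Insert 843: h=10, slot 10 empty -> index 10.
Insert 665: h=2, slot 2 occupied -> index 3.
Insert 338: h=15, slots 15,16,0 occupied -> index 1.
Insert 100: h=15, slots 15,16,0,1,2,3 occupied -> index 4.
Insert 16: h=16, slots 16,0,1,2,3,4 occupied -> index 5.
Insert 955: h=3, slots 3,4,5 occupied -> index 6.
Table: [644, 338, 767, 665, 100, 16, 955, ., ., 383, 843, ., ., ., ., 372, 576]

4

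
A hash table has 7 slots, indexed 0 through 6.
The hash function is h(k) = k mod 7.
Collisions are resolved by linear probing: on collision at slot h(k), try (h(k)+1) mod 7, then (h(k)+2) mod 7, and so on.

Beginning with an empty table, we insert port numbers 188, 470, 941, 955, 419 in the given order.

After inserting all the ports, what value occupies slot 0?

419

188 hashes to 6; slot 6 is free → place at 6.
470 hashes to 1; slot 1 is free → place at 1.
941 hashes to 3; slot 3 is free → place at 3.
955 hashes to 3; 3 taken → place at 4.
419 hashes to 6; 6 taken → place at 0.
Table: [419, 470, -, 941, 955, -, 188]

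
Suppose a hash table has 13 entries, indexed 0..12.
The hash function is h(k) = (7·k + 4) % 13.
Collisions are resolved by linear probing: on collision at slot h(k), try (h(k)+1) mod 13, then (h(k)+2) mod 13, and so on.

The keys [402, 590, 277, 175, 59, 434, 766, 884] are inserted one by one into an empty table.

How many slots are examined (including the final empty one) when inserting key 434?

Insert 402: h=10, slot 10 empty => index 10.
Insert 590: h=0, slot 0 empty => index 0.
Insert 277: h=6, slot 6 empty => index 6.
Insert 175: h=7, slot 7 empty => index 7.
Insert 59: h=1, slot 1 empty => index 1.
Insert 434: h=0, slots 0,1 occupied => index 2.
Insert 766: h=10, slot 10 occupied => index 11.
Insert 884: h=4, slot 4 empty => index 4.
Table: [590, 59, 434, -, 884, -, 277, 175, -, -, 402, 766, -]

3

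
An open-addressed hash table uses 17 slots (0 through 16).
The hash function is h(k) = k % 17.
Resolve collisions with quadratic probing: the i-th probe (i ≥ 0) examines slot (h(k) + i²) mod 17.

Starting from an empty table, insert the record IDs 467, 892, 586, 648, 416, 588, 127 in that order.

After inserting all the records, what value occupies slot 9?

467: h=8 → slot 8
892: h=8, probe 8,9 → slot 9
586: h=8, probe 8,9,12 → slot 12
648: h=2 → slot 2
416: h=8, probe 8,9,12,0 → slot 0
588: h=10 → slot 10
127: h=8, probe 8,9,12,0,7 → slot 7
Table: [416, ., 648, ., ., ., ., 127, 467, 892, 588, ., 586, ., ., ., .]

892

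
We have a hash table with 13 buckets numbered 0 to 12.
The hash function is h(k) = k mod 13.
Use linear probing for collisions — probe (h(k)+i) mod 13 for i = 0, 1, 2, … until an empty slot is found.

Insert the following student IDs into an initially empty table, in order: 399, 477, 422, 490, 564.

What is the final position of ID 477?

Insert 399: h=9, slot 9 empty -> index 9.
Insert 477: h=9, slot 9 occupied -> index 10.
Insert 422: h=6, slot 6 empty -> index 6.
Insert 490: h=9, slots 9,10 occupied -> index 11.
Insert 564: h=5, slot 5 empty -> index 5.
Table: [∅, ∅, ∅, ∅, ∅, 564, 422, ∅, ∅, 399, 477, 490, ∅]

10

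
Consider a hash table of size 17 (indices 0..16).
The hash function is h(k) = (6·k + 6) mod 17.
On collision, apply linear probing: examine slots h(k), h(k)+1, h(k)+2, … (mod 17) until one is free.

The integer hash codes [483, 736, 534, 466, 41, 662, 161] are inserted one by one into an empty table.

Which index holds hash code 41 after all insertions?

0

Insert 483: h=14, slot 14 empty → index 14.
Insert 736: h=2, slot 2 empty → index 2.
Insert 534: h=14, slot 14 occupied → index 15.
Insert 466: h=14, slots 14,15 occupied → index 16.
Insert 41: h=14, slots 14,15,16 occupied → index 0.
Insert 662: h=0, slot 0 occupied → index 1.
Insert 161: h=3, slot 3 empty → index 3.
Table: [41, 662, 736, 161, —, —, —, —, —, —, —, —, —, —, 483, 534, 466]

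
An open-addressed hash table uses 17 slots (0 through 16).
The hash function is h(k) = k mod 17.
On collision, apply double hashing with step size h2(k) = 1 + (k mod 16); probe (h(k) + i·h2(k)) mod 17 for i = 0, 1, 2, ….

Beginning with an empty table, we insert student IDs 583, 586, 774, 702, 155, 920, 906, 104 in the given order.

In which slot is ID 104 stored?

12

583: h=5 → slot 5
586: h=8 → slot 8
774: h=9 → slot 9
702: h=5, h2=15, probe 5,3 → slot 3
155: h=2 → slot 2
920: h=2, h2=9, probe 2,11 → slot 11
906: h=5, h2=11, probe 5,16 → slot 16
104: h=2, h2=9, probe 2,11,3,12 → slot 12
Table: [_, _, 155, 702, _, 583, _, _, 586, 774, _, 920, 104, _, _, _, 906]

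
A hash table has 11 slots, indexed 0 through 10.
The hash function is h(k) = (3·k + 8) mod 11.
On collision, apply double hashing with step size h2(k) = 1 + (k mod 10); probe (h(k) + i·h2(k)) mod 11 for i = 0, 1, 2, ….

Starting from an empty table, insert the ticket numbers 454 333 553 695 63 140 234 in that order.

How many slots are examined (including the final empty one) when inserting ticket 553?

3

Insert 454: h=6, slot 6 empty -> index 6.
Insert 333: h=6, h2=4, slot 6 occupied -> index 10.
Insert 553: h=6, h2=4, slots 6,10 occupied -> index 3.
Insert 695: h=3, h2=6, slot 3 occupied -> index 9.
Insert 63: h=10, h2=4, slots 10,3 occupied -> index 7.
Insert 140: h=10, h2=1, slot 10 occupied -> index 0.
Insert 234: h=6, h2=5, slots 6,0 occupied -> index 5.
Table: [140, —, —, 553, —, 234, 454, 63, —, 695, 333]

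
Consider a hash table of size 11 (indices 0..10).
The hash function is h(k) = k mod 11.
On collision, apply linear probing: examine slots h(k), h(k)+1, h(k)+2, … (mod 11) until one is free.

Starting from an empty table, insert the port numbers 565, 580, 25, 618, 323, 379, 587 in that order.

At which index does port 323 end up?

565 hashes to 4; slot 4 is free -> place at 4.
580 hashes to 8; slot 8 is free -> place at 8.
25 hashes to 3; slot 3 is free -> place at 3.
618 hashes to 2; slot 2 is free -> place at 2.
323 hashes to 4; 4 taken -> place at 5.
379 hashes to 5; 5 taken -> place at 6.
587 hashes to 4; 4,5,6 taken -> place at 7.
Table: [-, -, 618, 25, 565, 323, 379, 587, 580, -, -]

5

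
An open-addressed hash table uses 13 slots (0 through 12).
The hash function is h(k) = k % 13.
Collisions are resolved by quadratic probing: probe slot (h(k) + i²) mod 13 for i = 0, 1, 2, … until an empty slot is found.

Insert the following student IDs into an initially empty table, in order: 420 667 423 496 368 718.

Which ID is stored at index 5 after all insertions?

420: h=4 => slot 4
667: h=4, probe 4,5 => slot 5
423: h=7 => slot 7
496: h=2 => slot 2
368: h=4, probe 4,5,8 => slot 8
718: h=3 => slot 3
Table: [—, —, 496, 718, 420, 667, —, 423, 368, —, —, —, —]

667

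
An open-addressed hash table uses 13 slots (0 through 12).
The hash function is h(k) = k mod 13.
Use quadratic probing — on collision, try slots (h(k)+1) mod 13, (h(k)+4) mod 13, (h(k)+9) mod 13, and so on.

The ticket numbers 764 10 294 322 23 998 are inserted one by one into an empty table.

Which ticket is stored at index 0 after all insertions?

998

764 hashes to 10; slot 10 is free -> place at 10.
10 hashes to 10; 10 taken -> place at 11.
294 hashes to 8; slot 8 is free -> place at 8.
322 hashes to 10; 10,11 taken -> place at 1.
23 hashes to 10; 10,11,1 taken -> place at 6.
998 hashes to 10; 10,11,1,6 taken -> place at 0.
Table: [998, 322, ., ., ., ., 23, ., 294, ., 764, 10, .]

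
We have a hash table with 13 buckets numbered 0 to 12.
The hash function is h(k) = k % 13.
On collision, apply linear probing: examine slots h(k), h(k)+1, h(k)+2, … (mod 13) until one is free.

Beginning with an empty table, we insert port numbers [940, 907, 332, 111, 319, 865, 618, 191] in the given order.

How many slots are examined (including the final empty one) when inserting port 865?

940 hashes to 4; slot 4 is free => place at 4.
907 hashes to 10; slot 10 is free => place at 10.
332 hashes to 7; slot 7 is free => place at 7.
111 hashes to 7; 7 taken => place at 8.
319 hashes to 7; 7,8 taken => place at 9.
865 hashes to 7; 7,8,9,10 taken => place at 11.
618 hashes to 7; 7,8,9,10,11 taken => place at 12.
191 hashes to 9; 9,10,11,12 taken => place at 0.
Table: [191, ., ., ., 940, ., ., 332, 111, 319, 907, 865, 618]

5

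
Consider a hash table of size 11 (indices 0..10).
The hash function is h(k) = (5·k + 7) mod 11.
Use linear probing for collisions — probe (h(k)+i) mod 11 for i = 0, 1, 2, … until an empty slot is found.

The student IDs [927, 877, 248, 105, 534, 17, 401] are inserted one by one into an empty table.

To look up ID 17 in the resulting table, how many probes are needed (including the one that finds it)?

4

927: h=0 → slot 0
877: h=3 → slot 3
248: h=4 → slot 4
105: h=4, probe 4,5 → slot 5
534: h=4, probe 4,5,6 → slot 6
17: h=4, probe 4,5,6,7 → slot 7
401: h=10 → slot 10
Table: [927, ∅, ∅, 877, 248, 105, 534, 17, ∅, ∅, 401]
Lookup 17: h=4, probe 4,5,6,7 → found at 7.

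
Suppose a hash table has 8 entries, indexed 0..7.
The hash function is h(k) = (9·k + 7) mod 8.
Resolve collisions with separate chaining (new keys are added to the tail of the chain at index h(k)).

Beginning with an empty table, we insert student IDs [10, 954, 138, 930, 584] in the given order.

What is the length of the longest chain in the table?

4

10 → bucket 1
954 → bucket 1 (collision)
138 → bucket 1 (collision)
930 → bucket 1 (collision)
584 → bucket 7
Final buckets:
0: —
1: 10 -> 954 -> 138 -> 930
2: —
3: —
4: —
5: —
6: —
7: 584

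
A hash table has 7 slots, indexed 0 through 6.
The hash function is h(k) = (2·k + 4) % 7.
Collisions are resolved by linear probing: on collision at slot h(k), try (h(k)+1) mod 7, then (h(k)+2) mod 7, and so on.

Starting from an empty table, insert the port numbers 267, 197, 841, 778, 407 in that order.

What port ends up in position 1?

267 hashes to 6; slot 6 is free => place at 6.
197 hashes to 6; 6 taken => place at 0.
841 hashes to 6; 6,0 taken => place at 1.
778 hashes to 6; 6,0,1 taken => place at 2.
407 hashes to 6; 6,0,1,2 taken => place at 3.
Table: [197, 841, 778, 407, ., ., 267]

841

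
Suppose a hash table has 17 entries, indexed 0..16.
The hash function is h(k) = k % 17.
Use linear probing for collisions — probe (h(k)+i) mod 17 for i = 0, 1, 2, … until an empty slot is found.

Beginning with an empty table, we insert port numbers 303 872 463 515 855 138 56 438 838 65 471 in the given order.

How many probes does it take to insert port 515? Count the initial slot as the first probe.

303 hashes to 14; slot 14 is free => place at 14.
872 hashes to 5; slot 5 is free => place at 5.
463 hashes to 4; slot 4 is free => place at 4.
515 hashes to 5; 5 taken => place at 6.
855 hashes to 5; 5,6 taken => place at 7.
138 hashes to 2; slot 2 is free => place at 2.
56 hashes to 5; 5,6,7 taken => place at 8.
438 hashes to 13; slot 13 is free => place at 13.
838 hashes to 5; 5,6,7,8 taken => place at 9.
65 hashes to 14; 14 taken => place at 15.
471 hashes to 12; slot 12 is free => place at 12.
Table: [_, _, 138, _, 463, 872, 515, 855, 56, 838, _, _, 471, 438, 303, 65, _]

2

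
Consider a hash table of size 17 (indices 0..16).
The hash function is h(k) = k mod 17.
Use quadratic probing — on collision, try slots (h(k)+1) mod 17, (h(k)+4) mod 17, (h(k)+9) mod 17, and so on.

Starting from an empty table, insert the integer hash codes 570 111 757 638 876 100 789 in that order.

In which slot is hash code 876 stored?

8

Insert 570: h=9, slot 9 empty -> index 9.
Insert 111: h=9, slot 9 occupied -> index 10.
Insert 757: h=9, slots 9,10 occupied -> index 13.
Insert 638: h=9, slots 9,10,13 occupied -> index 1.
Insert 876: h=9, slots 9,10,13,1 occupied -> index 8.
Insert 100: h=15, slot 15 empty -> index 15.
Insert 789: h=7, slot 7 empty -> index 7.
Table: [∅, 638, ∅, ∅, ∅, ∅, ∅, 789, 876, 570, 111, ∅, ∅, 757, ∅, 100, ∅]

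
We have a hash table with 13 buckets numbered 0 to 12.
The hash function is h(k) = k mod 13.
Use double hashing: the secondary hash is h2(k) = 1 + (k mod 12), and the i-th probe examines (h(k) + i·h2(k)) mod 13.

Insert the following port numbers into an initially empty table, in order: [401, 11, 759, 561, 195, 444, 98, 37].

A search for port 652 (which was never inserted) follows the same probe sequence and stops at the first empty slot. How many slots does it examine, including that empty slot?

3

401 hashes to 11; slot 11 is free → place at 11.
11 hashes to 11, h2=12; 11 taken → place at 10.
759 hashes to 5; slot 5 is free → place at 5.
561 hashes to 2; slot 2 is free → place at 2.
195 hashes to 0; slot 0 is free → place at 0.
444 hashes to 2, h2=1; 2 taken → place at 3.
98 hashes to 7; slot 7 is free → place at 7.
37 hashes to 11, h2=2; 11,0,2 taken → place at 4.
Table: [195, —, 561, 444, 37, 759, —, 98, —, —, 11, 401, —]
Lookup 652: h=2, h2=5, probe 2,7,12 → slot 12 empty, not found.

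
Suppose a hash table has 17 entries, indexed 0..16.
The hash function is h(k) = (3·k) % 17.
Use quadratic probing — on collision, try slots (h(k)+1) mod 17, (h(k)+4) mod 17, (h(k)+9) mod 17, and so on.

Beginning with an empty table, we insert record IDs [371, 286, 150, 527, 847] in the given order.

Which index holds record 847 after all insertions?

7

371: h=8 -> slot 8
286: h=8, probe 8,9 -> slot 9
150: h=8, probe 8,9,12 -> slot 12
527: h=0 -> slot 0
847: h=8, probe 8,9,12,0,7 -> slot 7
Table: [527, -, -, -, -, -, -, 847, 371, 286, -, -, 150, -, -, -, -]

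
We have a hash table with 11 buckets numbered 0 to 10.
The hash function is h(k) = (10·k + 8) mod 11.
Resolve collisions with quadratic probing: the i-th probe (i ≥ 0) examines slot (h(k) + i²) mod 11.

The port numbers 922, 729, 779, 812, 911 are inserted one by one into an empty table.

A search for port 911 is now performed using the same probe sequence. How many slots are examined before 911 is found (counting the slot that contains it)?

922 hashes to 10; slot 10 is free => place at 10.
729 hashes to 5; slot 5 is free => place at 5.
779 hashes to 10; 10 taken => place at 0.
812 hashes to 10; 10,0 taken => place at 3.
911 hashes to 10; 10,0,3 taken => place at 8.
Table: [779, ∅, ∅, 812, ∅, 729, ∅, ∅, 911, ∅, 922]
Lookup 911: h=10, probe 10,0,3,8 → found at 8.

4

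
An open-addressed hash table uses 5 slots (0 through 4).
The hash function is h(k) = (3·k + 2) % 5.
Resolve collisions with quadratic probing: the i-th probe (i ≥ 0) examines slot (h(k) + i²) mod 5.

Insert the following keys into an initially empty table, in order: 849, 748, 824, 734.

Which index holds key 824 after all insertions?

849 hashes to 4; slot 4 is free → place at 4.
748 hashes to 1; slot 1 is free → place at 1.
824 hashes to 4; 4 taken → place at 0.
734 hashes to 4; 4,0 taken → place at 3.
Table: [824, 748, ∅, 734, 849]

0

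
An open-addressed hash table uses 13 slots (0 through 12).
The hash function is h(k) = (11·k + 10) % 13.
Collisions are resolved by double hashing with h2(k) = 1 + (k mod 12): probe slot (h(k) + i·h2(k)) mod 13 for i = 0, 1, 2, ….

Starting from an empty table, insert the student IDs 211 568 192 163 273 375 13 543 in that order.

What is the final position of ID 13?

211 hashes to 4; slot 4 is free => place at 4.
568 hashes to 5; slot 5 is free => place at 5.
192 hashes to 3; slot 3 is free => place at 3.
163 hashes to 9; slot 9 is free => place at 9.
273 hashes to 10; slot 10 is free => place at 10.
375 hashes to 1; slot 1 is free => place at 1.
13 hashes to 10, h2=2; 10 taken => place at 12.
543 hashes to 3, h2=4; 3 taken => place at 7.
Table: [., 375, ., 192, 211, 568, ., 543, ., 163, 273, ., 13]

12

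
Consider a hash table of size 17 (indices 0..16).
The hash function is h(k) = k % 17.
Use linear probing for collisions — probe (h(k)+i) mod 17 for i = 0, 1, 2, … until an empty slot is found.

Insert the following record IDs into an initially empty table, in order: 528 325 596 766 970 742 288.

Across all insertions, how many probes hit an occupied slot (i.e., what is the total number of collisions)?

528: h=1 → slot 1
325: h=2 → slot 2
596: h=1, probe 1,2,3 → slot 3
766: h=1, probe 1,2,3,4 → slot 4
970: h=1, probe 1,2,3,4,5 → slot 5
742: h=11 → slot 11
288: h=16 → slot 16
Table: [—, 528, 325, 596, 766, 970, —, —, —, —, —, 742, —, —, —, —, 288]

9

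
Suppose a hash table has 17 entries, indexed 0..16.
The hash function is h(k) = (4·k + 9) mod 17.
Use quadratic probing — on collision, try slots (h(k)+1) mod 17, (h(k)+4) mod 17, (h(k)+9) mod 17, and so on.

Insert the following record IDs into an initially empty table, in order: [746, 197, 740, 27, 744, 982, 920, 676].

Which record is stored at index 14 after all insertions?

982

746: h=1 => slot 1
197: h=15 => slot 15
740: h=11 => slot 11
27: h=15, probe 15,16 => slot 16
744: h=10 => slot 10
982: h=10, probe 10,11,14 => slot 14
920: h=0 => slot 0
676: h=10, probe 10,11,14,2 => slot 2
Table: [920, 746, 676, _, _, _, _, _, _, _, 744, 740, _, _, 982, 197, 27]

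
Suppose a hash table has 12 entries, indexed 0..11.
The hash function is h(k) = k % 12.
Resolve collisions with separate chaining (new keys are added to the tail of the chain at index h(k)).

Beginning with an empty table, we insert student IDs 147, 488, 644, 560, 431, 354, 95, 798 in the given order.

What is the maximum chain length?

3

Insert 147: h=3, bucket 3 empty -> new chain.
Insert 488: h=8, bucket 8 empty -> new chain.
Insert 644: h=8, bucket 8 nonempty -> append to chain.
Insert 560: h=8, bucket 8 nonempty -> append to chain.
Insert 431: h=11, bucket 11 empty -> new chain.
Insert 354: h=6, bucket 6 empty -> new chain.
Insert 95: h=11, bucket 11 nonempty -> append to chain.
Insert 798: h=6, bucket 6 nonempty -> append to chain.
Final buckets:
0: -
1: -
2: -
3: 147
4: -
5: -
6: 354 -> 798
7: -
8: 488 -> 644 -> 560
9: -
10: -
11: 431 -> 95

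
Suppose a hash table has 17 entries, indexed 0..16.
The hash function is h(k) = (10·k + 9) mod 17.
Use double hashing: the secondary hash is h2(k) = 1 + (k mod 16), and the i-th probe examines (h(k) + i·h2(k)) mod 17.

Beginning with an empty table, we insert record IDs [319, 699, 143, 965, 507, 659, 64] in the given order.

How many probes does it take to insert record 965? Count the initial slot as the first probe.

2

Insert 319: h=3, slot 3 empty -> index 3.
Insert 699: h=12, slot 12 empty -> index 12.
Insert 143: h=11, slot 11 empty -> index 11.
Insert 965: h=3, h2=6, slot 3 occupied -> index 9.
Insert 507: h=13, slot 13 empty -> index 13.
Insert 659: h=3, h2=4, slot 3 occupied -> index 7.
Insert 64: h=3, h2=1, slot 3 occupied -> index 4.
Table: [∅, ∅, ∅, 319, 64, ∅, ∅, 659, ∅, 965, ∅, 143, 699, 507, ∅, ∅, ∅]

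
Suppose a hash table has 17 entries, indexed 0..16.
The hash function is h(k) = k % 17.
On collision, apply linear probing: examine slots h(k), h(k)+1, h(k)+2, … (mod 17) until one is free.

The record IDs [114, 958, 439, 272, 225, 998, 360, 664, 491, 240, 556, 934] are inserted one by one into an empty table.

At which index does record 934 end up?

114: h=12 → slot 12
958: h=6 → slot 6
439: h=14 → slot 14
272: h=0 → slot 0
225: h=4 → slot 4
998: h=12, probe 12,13 → slot 13
360: h=3 → slot 3
664: h=1 → slot 1
491: h=15 → slot 15
240: h=2 → slot 2
556: h=12, probe 12,13,14,15,16 → slot 16
934: h=16, probe 16,0,1,2,3,4,5 → slot 5
Table: [272, 664, 240, 360, 225, 934, 958, —, —, —, —, —, 114, 998, 439, 491, 556]

5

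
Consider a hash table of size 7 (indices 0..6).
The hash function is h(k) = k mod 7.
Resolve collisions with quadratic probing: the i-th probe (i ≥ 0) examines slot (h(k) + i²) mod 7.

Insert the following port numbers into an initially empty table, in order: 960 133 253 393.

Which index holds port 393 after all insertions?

960 hashes to 1; slot 1 is free → place at 1.
133 hashes to 0; slot 0 is free → place at 0.
253 hashes to 1; 1 taken → place at 2.
393 hashes to 1; 1,2 taken → place at 5.
Table: [133, 960, 253, ., ., 393, .]

5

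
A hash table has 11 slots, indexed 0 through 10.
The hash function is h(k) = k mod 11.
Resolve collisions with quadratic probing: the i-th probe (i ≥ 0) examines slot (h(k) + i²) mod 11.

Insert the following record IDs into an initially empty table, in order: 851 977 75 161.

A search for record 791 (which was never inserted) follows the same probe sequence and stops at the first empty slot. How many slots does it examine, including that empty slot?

2

851 hashes to 4; slot 4 is free -> place at 4.
977 hashes to 9; slot 9 is free -> place at 9.
75 hashes to 9; 9 taken -> place at 10.
161 hashes to 7; slot 7 is free -> place at 7.
Table: [∅, ∅, ∅, ∅, 851, ∅, ∅, 161, ∅, 977, 75]
Lookup 791: h=10, probe 10,0 → slot 0 empty, not found.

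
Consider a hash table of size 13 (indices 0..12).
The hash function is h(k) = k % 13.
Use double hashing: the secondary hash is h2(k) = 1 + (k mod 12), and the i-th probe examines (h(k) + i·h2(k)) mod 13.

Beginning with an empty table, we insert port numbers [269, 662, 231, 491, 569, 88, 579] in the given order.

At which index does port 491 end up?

269 hashes to 9; slot 9 is free => place at 9.
662 hashes to 12; slot 12 is free => place at 12.
231 hashes to 10; slot 10 is free => place at 10.
491 hashes to 10, h2=12; 10,9 taken => place at 8.
569 hashes to 10, h2=6; 10 taken => place at 3.
88 hashes to 10, h2=5; 10 taken => place at 2.
579 hashes to 7; slot 7 is free => place at 7.
Table: [-, -, 88, 569, -, -, -, 579, 491, 269, 231, -, 662]

8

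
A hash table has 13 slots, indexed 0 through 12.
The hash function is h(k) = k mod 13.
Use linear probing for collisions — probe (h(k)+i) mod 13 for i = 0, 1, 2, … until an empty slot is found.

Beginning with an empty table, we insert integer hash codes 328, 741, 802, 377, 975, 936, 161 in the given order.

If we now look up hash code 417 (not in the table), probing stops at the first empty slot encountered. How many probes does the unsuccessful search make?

6

328: h=3 -> slot 3
741: h=0 -> slot 0
802: h=9 -> slot 9
377: h=0, probe 0,1 -> slot 1
975: h=0, probe 0,1,2 -> slot 2
936: h=0, probe 0,1,2,3,4 -> slot 4
161: h=5 -> slot 5
Table: [741, 377, 975, 328, 936, 161, _, _, _, 802, _, _, _]
Lookup 417: h=1, probe 1,2,3,4,5,6 → slot 6 empty, not found.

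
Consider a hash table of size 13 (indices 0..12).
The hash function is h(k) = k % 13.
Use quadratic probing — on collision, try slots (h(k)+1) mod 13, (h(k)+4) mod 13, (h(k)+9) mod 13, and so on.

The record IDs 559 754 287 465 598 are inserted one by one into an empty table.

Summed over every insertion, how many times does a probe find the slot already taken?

559: h=0 → slot 0
754: h=0, probe 0,1 → slot 1
287: h=1, probe 1,2 → slot 2
465: h=10 → slot 10
598: h=0, probe 0,1,4 → slot 4
Table: [559, 754, 287, ., 598, ., ., ., ., ., 465, ., .]

4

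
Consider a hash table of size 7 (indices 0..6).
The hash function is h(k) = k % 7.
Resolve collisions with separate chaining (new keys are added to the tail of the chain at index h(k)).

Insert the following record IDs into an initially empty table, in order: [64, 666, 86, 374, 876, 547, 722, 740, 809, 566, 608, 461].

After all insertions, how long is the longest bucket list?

64 -> bucket 1
666 -> bucket 1 (collision)
86 -> bucket 2
374 -> bucket 3
876 -> bucket 1 (collision)
547 -> bucket 1 (collision)
722 -> bucket 1 (collision)
740 -> bucket 5
809 -> bucket 4
566 -> bucket 6
608 -> bucket 6 (collision)
461 -> bucket 6 (collision)
Final buckets:
0: ∅
1: 64 -> 666 -> 876 -> 547 -> 722
2: 86
3: 374
4: 809
5: 740
6: 566 -> 608 -> 461

5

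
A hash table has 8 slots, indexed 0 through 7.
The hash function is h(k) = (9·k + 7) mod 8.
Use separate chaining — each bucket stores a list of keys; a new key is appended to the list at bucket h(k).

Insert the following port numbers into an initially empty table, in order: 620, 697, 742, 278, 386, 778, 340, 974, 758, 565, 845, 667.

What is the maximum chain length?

4

Insert 620: h=3, bucket 3 empty -> new chain.
Insert 697: h=0, bucket 0 empty -> new chain.
Insert 742: h=5, bucket 5 empty -> new chain.
Insert 278: h=5, bucket 5 nonempty -> append to chain.
Insert 386: h=1, bucket 1 empty -> new chain.
Insert 778: h=1, bucket 1 nonempty -> append to chain.
Insert 340: h=3, bucket 3 nonempty -> append to chain.
Insert 974: h=5, bucket 5 nonempty -> append to chain.
Insert 758: h=5, bucket 5 nonempty -> append to chain.
Insert 565: h=4, bucket 4 empty -> new chain.
Insert 845: h=4, bucket 4 nonempty -> append to chain.
Insert 667: h=2, bucket 2 empty -> new chain.
Final buckets:
0: 697
1: 386 -> 778
2: 667
3: 620 -> 340
4: 565 -> 845
5: 742 -> 278 -> 974 -> 758
6: ∅
7: ∅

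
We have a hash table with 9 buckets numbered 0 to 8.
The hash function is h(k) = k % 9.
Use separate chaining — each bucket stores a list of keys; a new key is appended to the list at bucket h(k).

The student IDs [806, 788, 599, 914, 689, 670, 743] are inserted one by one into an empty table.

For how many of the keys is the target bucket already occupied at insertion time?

5

806 → bucket 5
788 → bucket 5 (collision)
599 → bucket 5 (collision)
914 → bucket 5 (collision)
689 → bucket 5 (collision)
670 → bucket 4
743 → bucket 5 (collision)
Final buckets:
0: .
1: .
2: .
3: .
4: 670
5: 806 -> 788 -> 599 -> 914 -> 689 -> 743
6: .
7: .
8: .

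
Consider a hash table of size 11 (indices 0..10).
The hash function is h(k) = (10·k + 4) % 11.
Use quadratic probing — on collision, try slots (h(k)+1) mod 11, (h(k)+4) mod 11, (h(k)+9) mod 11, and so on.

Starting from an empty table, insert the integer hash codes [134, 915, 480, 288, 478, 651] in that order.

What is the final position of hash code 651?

0

134: h=2 -> slot 2
915: h=2, probe 2,3 -> slot 3
480: h=8 -> slot 8
288: h=2, probe 2,3,6 -> slot 6
478: h=10 -> slot 10
651: h=2, probe 2,3,6,0 -> slot 0
Table: [651, —, 134, 915, —, —, 288, —, 480, —, 478]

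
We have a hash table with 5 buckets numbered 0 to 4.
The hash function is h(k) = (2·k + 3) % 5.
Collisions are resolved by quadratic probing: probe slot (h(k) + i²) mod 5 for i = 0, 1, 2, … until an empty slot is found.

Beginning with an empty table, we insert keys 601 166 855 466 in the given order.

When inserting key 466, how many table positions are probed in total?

3

601 hashes to 0; slot 0 is free => place at 0.
166 hashes to 0; 0 taken => place at 1.
855 hashes to 3; slot 3 is free => place at 3.
466 hashes to 0; 0,1 taken => place at 4.
Table: [601, 166, —, 855, 466]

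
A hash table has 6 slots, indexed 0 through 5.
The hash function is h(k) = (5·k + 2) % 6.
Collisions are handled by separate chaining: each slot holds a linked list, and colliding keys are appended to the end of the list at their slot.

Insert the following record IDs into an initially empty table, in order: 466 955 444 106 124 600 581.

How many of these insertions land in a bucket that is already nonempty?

466 -> bucket 4
955 -> bucket 1
444 -> bucket 2
106 -> bucket 4 (collision)
124 -> bucket 4 (collision)
600 -> bucket 2 (collision)
581 -> bucket 3
Final buckets:
0: _
1: 955
2: 444 -> 600
3: 581
4: 466 -> 106 -> 124
5: _

3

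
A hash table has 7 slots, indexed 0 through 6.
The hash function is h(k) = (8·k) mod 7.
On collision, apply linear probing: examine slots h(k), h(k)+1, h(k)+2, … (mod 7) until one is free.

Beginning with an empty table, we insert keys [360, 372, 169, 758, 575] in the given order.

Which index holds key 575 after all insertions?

5

360: h=3 → slot 3
372: h=1 → slot 1
169: h=1, probe 1,2 → slot 2
758: h=2, probe 2,3,4 → slot 4
575: h=1, probe 1,2,3,4,5 → slot 5
Table: [—, 372, 169, 360, 758, 575, —]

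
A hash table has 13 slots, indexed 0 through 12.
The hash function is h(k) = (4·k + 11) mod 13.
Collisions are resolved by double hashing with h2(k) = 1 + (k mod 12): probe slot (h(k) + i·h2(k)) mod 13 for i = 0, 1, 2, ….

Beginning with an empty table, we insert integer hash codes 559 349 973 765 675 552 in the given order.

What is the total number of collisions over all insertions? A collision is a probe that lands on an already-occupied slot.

559 hashes to 11; slot 11 is free → place at 11.
349 hashes to 3; slot 3 is free → place at 3.
973 hashes to 3, h2=2; 3 taken → place at 5.
765 hashes to 3, h2=10; 3 taken → place at 0.
675 hashes to 7; slot 7 is free → place at 7.
552 hashes to 9; slot 9 is free → place at 9.
Table: [765, ., ., 349, ., 973, ., 675, ., 552, ., 559, .]

2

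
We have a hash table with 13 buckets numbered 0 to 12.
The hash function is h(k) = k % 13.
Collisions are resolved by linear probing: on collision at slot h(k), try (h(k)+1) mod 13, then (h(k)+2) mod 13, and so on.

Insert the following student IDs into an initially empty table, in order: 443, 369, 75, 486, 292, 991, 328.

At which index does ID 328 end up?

4

443 hashes to 1; slot 1 is free → place at 1.
369 hashes to 5; slot 5 is free → place at 5.
75 hashes to 10; slot 10 is free → place at 10.
486 hashes to 5; 5 taken → place at 6.
292 hashes to 6; 6 taken → place at 7.
991 hashes to 3; slot 3 is free → place at 3.
328 hashes to 3; 3 taken → place at 4.
Table: [∅, 443, ∅, 991, 328, 369, 486, 292, ∅, ∅, 75, ∅, ∅]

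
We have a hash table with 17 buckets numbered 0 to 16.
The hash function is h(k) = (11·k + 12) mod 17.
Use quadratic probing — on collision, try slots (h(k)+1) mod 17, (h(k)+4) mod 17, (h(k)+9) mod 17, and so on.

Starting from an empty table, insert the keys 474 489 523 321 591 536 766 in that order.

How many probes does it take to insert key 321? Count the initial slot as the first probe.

474 hashes to 7; slot 7 is free → place at 7.
489 hashes to 2; slot 2 is free → place at 2.
523 hashes to 2; 2 taken → place at 3.
321 hashes to 7; 7 taken → place at 8.
591 hashes to 2; 2,3 taken → place at 6.
536 hashes to 9; slot 9 is free → place at 9.
766 hashes to 6; 6,7 taken → place at 10.
Table: [-, -, 489, 523, -, -, 591, 474, 321, 536, 766, -, -, -, -, -, -]

2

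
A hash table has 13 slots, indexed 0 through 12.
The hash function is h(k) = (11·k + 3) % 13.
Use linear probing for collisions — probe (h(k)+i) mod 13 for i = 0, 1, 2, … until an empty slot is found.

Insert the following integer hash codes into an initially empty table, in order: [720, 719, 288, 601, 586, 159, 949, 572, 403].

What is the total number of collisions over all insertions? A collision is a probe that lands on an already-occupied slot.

720: h=6 => slot 6
719: h=8 => slot 8
288: h=12 => slot 12
601: h=10 => slot 10
586: h=1 => slot 1
159: h=10, probe 10,11 => slot 11
949: h=3 => slot 3
572: h=3, probe 3,4 => slot 4
403: h=3, probe 3,4,5 => slot 5
Table: [., 586, ., 949, 572, 403, 720, ., 719, ., 601, 159, 288]

4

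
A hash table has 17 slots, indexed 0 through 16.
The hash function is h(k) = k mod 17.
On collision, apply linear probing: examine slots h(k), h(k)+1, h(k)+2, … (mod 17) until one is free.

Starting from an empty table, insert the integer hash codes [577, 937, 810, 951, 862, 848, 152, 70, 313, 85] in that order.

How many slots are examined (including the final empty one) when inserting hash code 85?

577: h=16 → slot 16
937: h=2 → slot 2
810: h=11 → slot 11
951: h=16, probe 16,0 → slot 0
862: h=12 → slot 12
848: h=15 → slot 15
152: h=16, probe 16,0,1 → slot 1
70: h=2, probe 2,3 → slot 3
313: h=7 → slot 7
85: h=0, probe 0,1,2,3,4 → slot 4
Table: [951, 152, 937, 70, 85, -, -, 313, -, -, -, 810, 862, -, -, 848, 577]

5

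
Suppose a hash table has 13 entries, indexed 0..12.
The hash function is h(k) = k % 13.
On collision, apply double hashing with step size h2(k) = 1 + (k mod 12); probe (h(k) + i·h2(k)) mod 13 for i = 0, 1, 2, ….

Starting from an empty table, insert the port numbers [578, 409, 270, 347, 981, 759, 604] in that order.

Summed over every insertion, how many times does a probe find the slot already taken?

Insert 578: h=6, slot 6 empty => index 6.
Insert 409: h=6, h2=2, slot 6 occupied => index 8.
Insert 270: h=10, slot 10 empty => index 10.
Insert 347: h=9, slot 9 empty => index 9.
Insert 981: h=6, h2=10, slot 6 occupied => index 3.
Insert 759: h=5, slot 5 empty => index 5.
Insert 604: h=6, h2=5, slot 6 occupied => index 11.
Table: [., ., ., 981, ., 759, 578, ., 409, 347, 270, 604, .]

3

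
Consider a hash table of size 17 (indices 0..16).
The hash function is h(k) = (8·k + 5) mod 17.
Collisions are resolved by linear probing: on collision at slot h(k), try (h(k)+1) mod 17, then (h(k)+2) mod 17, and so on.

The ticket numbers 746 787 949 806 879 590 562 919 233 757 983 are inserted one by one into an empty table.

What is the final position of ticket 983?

2

746: h=6 → slot 6
787: h=11 → slot 11
949: h=15 → slot 15
806: h=10 → slot 10
879: h=16 → slot 16
590: h=16, probe 16,0 → slot 0
562: h=13 → slot 13
919: h=13, probe 13,14 → slot 14
233: h=16, probe 16,0,1 → slot 1
757: h=9 → slot 9
983: h=15, probe 15,16,0,1,2 → slot 2
Table: [590, 233, 983, -, -, -, 746, -, -, 757, 806, 787, -, 562, 919, 949, 879]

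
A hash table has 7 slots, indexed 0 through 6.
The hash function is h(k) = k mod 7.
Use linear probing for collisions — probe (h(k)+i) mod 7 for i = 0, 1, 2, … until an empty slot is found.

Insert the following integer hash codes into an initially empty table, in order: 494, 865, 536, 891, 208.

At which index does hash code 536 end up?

Insert 494: h=4, slot 4 empty → index 4.
Insert 865: h=4, slot 4 occupied → index 5.
Insert 536: h=4, slots 4,5 occupied → index 6.
Insert 891: h=2, slot 2 empty → index 2.
Insert 208: h=5, slots 5,6 occupied → index 0.
Table: [208, —, 891, —, 494, 865, 536]

6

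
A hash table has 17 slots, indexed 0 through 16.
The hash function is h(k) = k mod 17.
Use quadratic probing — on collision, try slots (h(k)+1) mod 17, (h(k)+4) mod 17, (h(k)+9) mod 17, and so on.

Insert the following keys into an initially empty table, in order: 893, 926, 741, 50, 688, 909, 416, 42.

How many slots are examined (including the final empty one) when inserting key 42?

893 hashes to 9; slot 9 is free => place at 9.
926 hashes to 8; slot 8 is free => place at 8.
741 hashes to 10; slot 10 is free => place at 10.
50 hashes to 16; slot 16 is free => place at 16.
688 hashes to 8; 8,9 taken => place at 12.
909 hashes to 8; 8,9,12 taken => place at 0.
416 hashes to 8; 8,9,12,0 taken => place at 7.
42 hashes to 8; 8,9,12,0,7,16,10 taken => place at 6.
Table: [909, _, _, _, _, _, 42, 416, 926, 893, 741, _, 688, _, _, _, 50]

8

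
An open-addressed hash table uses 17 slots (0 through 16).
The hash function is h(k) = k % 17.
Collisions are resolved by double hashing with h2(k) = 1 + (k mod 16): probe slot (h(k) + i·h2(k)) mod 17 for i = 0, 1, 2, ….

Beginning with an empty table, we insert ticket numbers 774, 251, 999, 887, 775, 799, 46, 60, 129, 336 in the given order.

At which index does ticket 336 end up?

Insert 774: h=9, slot 9 empty => index 9.
Insert 251: h=13, slot 13 empty => index 13.
Insert 999: h=13, h2=8, slot 13 occupied => index 4.
Insert 887: h=3, slot 3 empty => index 3.
Insert 775: h=10, slot 10 empty => index 10.
Insert 799: h=0, slot 0 empty => index 0.
Insert 46: h=12, slot 12 empty => index 12.
Insert 60: h=9, h2=13, slot 9 occupied => index 5.
Insert 129: h=10, h2=2, slots 10,12 occupied => index 14.
Insert 336: h=13, h2=1, slots 13,14 occupied => index 15.
Table: [799, ., ., 887, 999, 60, ., ., ., 774, 775, ., 46, 251, 129, 336, .]

15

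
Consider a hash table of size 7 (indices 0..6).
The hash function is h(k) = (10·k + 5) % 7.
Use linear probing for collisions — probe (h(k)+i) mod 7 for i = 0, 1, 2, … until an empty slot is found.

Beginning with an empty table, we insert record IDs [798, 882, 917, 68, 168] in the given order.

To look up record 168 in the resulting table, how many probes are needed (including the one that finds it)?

5

798 hashes to 5; slot 5 is free → place at 5.
882 hashes to 5; 5 taken → place at 6.
917 hashes to 5; 5,6 taken → place at 0.
68 hashes to 6; 6,0 taken → place at 1.
168 hashes to 5; 5,6,0,1 taken → place at 2.
Table: [917, 68, 168, -, -, 798, 882]
Lookup 168: h=5, probe 5,6,0,1,2 → found at 2.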